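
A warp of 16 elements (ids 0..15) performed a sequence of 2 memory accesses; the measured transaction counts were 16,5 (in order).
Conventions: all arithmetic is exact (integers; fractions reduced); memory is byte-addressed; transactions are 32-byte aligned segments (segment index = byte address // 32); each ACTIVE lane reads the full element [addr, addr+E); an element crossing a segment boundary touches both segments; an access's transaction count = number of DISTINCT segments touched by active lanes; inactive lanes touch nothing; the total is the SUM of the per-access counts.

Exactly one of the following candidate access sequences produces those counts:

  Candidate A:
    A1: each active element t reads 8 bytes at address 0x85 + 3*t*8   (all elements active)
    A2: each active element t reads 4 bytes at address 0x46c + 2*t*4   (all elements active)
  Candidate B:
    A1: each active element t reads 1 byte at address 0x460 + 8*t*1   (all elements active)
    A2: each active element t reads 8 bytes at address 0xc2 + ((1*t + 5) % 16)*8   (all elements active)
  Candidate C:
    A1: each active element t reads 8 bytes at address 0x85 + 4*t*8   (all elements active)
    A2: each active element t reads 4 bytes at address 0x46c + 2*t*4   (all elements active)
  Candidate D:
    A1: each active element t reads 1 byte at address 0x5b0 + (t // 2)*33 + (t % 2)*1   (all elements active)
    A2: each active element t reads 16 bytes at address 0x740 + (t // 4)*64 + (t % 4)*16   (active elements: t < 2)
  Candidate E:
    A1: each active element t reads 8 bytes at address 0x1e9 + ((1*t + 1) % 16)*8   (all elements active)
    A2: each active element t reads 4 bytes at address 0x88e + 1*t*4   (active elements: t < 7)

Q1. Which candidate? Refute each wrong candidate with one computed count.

A: A1 gives 12 transactions, not 16
B: A1 gives 4 transactions, not 16
D: A1 gives 8 transactions, not 16
E: A1 gives 5 transactions, not 16
C: all counts match (16,5)

Answer: C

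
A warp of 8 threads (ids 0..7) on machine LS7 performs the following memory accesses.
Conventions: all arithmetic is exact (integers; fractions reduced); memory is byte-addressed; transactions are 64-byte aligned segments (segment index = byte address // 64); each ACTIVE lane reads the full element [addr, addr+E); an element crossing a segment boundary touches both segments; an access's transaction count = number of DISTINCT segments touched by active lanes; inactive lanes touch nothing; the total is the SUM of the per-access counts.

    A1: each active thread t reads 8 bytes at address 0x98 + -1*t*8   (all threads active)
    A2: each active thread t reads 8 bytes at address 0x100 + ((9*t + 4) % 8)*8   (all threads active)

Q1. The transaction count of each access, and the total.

A1: 2 transactions
A2: 1 transaction

Answer: 2,1; total 3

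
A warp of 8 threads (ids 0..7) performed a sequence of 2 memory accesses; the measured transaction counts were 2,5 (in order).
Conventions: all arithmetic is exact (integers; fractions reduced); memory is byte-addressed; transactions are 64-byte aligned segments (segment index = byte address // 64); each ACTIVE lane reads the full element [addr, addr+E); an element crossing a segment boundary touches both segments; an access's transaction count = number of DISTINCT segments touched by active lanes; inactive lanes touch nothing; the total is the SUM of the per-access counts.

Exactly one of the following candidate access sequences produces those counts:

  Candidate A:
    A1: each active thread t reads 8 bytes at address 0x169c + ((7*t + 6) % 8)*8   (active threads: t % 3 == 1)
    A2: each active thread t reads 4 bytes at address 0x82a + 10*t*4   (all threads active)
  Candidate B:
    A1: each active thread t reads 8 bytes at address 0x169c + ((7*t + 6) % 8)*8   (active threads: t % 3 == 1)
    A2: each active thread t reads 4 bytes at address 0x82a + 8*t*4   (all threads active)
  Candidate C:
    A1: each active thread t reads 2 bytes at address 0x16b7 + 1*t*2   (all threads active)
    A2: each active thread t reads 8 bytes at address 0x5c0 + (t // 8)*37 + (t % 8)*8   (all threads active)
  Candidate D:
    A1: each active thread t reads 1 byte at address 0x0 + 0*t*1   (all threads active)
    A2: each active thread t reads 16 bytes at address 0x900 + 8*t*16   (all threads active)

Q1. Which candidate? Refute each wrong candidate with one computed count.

A: A2 gives 6 transactions, not 5
C: A2 gives 1 transaction, not 5
D: A1 gives 1 transaction, not 2
B: all counts match (2,5)

Answer: B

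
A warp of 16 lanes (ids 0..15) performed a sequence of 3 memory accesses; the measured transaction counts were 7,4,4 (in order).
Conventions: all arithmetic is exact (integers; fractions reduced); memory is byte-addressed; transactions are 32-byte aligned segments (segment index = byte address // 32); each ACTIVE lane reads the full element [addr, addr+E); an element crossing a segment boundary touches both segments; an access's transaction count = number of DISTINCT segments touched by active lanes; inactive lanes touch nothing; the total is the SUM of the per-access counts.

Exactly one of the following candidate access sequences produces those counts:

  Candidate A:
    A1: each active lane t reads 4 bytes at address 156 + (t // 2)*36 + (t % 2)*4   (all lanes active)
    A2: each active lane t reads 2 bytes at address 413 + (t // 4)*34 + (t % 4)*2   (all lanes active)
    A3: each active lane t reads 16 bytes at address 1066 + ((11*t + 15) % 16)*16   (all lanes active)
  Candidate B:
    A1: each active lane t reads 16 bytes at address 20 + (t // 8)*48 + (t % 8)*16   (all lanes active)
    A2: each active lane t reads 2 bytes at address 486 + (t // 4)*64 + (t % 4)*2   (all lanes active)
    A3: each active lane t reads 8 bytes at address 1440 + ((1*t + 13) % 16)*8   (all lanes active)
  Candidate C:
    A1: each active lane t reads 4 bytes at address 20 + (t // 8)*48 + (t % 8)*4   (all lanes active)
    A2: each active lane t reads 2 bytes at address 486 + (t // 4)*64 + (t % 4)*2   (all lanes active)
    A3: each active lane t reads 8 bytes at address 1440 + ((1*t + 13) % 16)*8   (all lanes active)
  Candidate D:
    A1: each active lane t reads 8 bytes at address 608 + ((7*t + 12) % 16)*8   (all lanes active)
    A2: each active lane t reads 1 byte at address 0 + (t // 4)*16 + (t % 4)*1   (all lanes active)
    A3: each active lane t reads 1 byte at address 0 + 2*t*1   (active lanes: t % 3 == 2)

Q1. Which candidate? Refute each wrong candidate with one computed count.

A: A1 gives 9 transactions, not 7
C: A1 gives 4 transactions, not 7
D: A1 gives 4 transactions, not 7
B: all counts match (7,4,4)

Answer: B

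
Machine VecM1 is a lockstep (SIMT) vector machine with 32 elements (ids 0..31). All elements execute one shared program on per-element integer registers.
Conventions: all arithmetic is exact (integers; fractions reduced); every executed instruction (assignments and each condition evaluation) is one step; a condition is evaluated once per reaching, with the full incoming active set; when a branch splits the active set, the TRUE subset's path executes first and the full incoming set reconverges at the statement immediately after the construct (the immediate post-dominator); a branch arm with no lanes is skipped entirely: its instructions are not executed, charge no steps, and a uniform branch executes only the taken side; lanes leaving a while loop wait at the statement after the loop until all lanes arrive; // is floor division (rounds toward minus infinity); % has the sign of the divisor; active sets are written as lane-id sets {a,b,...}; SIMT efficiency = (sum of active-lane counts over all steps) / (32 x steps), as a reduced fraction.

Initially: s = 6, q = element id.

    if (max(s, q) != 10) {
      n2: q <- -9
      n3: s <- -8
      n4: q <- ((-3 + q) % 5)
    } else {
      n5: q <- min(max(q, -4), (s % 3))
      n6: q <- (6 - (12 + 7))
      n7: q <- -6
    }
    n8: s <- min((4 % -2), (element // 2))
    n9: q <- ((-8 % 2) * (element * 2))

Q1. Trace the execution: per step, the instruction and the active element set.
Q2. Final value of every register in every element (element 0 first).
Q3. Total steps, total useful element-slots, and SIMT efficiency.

step 0: eval (max(s, q) != 10)       {0,1,2,3,4,5,6,7,8,9,10,11,12,13,14,15,16,17,18,19,20,21,22,23,24,25,26,27,28,29,30,31}
step 1: q <- -9                      {0,1,2,3,4,5,6,7,8,9,11,12,13,14,15,16,17,18,19,20,21,22,23,24,25,26,27,28,29,30,31}
step 2: s <- -8                      {0,1,2,3,4,5,6,7,8,9,11,12,13,14,15,16,17,18,19,20,21,22,23,24,25,26,27,28,29,30,31}
step 3: q <- ((-3 + q) % 5)          {0,1,2,3,4,5,6,7,8,9,11,12,13,14,15,16,17,18,19,20,21,22,23,24,25,26,27,28,29,30,31}
step 4: q <- min(max(q, -4), (s % 3)) {10}
step 5: q <- (6 - (12 + 7))          {10}
step 6: q <- -6                      {10}
step 7: s <- min((4 % -2), (element // 2)) {0,1,2,3,4,5,6,7,8,9,10,11,12,13,14,15,16,17,18,19,20,21,22,23,24,25,26,27,28,29,30,31}
step 8: q <- ((-8 % 2) * (element * 2)) {0,1,2,3,4,5,6,7,8,9,10,11,12,13,14,15,16,17,18,19,20,21,22,23,24,25,26,27,28,29,30,31}

Answer: 9 steps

s: 0,0,0,0,0,0,0,0,0,0,0,0,0,0,0,0,0,0,0,0,0,0,0,0,0,0,0,0,0,0,0,0
q: 0,0,0,0,0,0,0,0,0,0,0,0,0,0,0,0,0,0,0,0,0,0,0,0,0,0,0,0,0,0,0,0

steps = 9; useful = 192; efficiency = 192/288 = 2/3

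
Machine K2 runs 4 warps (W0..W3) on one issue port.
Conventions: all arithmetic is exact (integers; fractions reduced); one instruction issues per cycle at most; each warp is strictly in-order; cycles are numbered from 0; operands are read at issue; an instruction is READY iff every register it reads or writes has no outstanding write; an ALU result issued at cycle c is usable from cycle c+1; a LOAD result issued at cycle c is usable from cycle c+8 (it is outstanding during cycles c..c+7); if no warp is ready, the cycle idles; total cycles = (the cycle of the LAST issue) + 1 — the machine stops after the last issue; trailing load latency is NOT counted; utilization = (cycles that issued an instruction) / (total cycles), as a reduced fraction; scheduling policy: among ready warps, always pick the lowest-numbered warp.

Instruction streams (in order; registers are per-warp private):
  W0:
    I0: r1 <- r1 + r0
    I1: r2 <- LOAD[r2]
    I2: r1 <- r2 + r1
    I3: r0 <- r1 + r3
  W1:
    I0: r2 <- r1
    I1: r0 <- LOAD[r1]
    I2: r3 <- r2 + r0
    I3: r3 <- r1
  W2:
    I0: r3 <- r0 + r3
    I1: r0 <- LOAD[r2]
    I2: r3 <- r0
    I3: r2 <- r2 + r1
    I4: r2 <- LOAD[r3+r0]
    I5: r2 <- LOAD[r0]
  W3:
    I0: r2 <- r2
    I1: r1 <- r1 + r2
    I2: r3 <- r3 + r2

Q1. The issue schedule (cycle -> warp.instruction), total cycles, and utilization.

cycle 0: W0.I0
cycle 1: W0.I1
cycle 2: W1.I0
cycle 3: W1.I1
cycle 4: W2.I0
cycle 5: W2.I1
cycle 6: W3.I0
cycle 7: W3.I1
cycle 8: W3.I2
cycle 9: W0.I2
cycle 10: W0.I3
cycle 11: W1.I2
cycle 12: W1.I3
cycle 13: W2.I2
cycle 14: W2.I3
cycle 15: W2.I4
cycle 16: idle
cycle 17: idle
cycle 18: idle
cycle 19: idle
cycle 20: idle
cycle 21: idle
cycle 22: idle
cycle 23: W2.I5

Answer: 24 cycles, utilization 17/24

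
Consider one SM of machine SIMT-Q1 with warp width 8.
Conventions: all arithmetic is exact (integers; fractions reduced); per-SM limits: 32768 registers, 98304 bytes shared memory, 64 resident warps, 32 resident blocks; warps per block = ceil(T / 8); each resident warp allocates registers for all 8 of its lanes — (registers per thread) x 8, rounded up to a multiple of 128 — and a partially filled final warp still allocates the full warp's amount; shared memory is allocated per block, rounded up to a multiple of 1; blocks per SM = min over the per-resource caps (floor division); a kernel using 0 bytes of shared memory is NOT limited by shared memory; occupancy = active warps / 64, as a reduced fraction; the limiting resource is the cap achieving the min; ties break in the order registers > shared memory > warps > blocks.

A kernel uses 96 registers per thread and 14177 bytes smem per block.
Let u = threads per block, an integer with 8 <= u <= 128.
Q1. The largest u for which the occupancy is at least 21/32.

Answer: u = 112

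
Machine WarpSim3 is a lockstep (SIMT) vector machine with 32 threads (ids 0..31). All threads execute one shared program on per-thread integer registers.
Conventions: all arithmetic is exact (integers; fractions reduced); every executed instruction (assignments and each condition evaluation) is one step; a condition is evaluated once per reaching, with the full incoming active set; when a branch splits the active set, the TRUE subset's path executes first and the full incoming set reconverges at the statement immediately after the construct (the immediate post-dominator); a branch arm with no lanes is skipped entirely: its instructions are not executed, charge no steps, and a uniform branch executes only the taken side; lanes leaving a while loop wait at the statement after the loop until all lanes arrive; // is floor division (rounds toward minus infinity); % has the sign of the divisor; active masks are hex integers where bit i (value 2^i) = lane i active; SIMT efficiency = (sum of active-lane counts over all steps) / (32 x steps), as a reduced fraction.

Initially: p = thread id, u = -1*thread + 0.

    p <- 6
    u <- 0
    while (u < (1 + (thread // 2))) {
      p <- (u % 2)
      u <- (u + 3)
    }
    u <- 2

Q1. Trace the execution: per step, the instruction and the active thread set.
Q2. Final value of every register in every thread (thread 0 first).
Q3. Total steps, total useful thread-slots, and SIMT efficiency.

step 0: p <- 6                       0xffffffff
step 1: u <- 0                       0xffffffff
step 2: eval (u < (1 + (thread // 2))) 0xffffffff
step 3: p <- (u % 2)                 0xffffffff
step 4: u <- (u + 3)                 0xffffffff
step 5: eval (u < (1 + (thread // 2))) 0xffffffff
step 6: p <- (u % 2)                 0xffffffc0
step 7: u <- (u + 3)                 0xffffffc0
step 8: eval (u < (1 + (thread // 2))) 0xffffffc0
step 9: p <- (u % 2)                 0xfffff000
step 10: u <- (u + 3)                 0xfffff000
step 11: eval (u < (1 + (thread // 2))) 0xfffff000
step 12: p <- (u % 2)                 0xfffc0000
step 13: u <- (u + 3)                 0xfffc0000
step 14: eval (u < (1 + (thread // 2))) 0xfffc0000
step 15: p <- (u % 2)                 0xff000000
step 16: u <- (u + 3)                 0xff000000
step 17: eval (u < (1 + (thread // 2))) 0xff000000
step 18: p <- (u % 2)                 0xc0000000
step 19: u <- (u + 3)                 0xc0000000
step 20: eval (u < (1 + (thread // 2))) 0xc0000000
step 21: u <- 2                       0xffffffff

Answer: 22 steps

p: 0,0,0,0,0,0,1,1,1,1,1,1,0,0,0,0,0,0,1,1,1,1,1,1,0,0,0,0,0,0,1,1
u: 2,2,2,2,2,2,2,2,2,2,2,2,2,2,2,2,2,2,2,2,2,2,2,2,2,2,2,2,2,2,2,2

steps = 22; useful = 434; efficiency = 434/704 = 217/352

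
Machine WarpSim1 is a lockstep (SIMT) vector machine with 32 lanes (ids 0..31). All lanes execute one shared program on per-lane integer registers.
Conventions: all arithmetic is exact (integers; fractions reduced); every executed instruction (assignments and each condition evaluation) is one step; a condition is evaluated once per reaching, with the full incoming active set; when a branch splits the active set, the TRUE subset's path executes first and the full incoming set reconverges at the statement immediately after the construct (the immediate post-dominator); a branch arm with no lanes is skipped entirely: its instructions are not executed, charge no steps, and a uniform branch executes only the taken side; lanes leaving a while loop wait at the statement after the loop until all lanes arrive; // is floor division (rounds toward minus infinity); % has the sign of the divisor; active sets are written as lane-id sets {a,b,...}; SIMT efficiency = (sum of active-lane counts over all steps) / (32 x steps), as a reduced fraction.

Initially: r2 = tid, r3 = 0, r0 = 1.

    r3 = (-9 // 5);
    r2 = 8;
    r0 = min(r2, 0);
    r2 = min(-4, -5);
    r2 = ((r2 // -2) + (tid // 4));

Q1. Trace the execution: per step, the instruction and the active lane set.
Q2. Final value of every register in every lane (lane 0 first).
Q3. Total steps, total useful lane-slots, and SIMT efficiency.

step 0: r3 <- (-9 // 5)              {0,1,2,3,4,5,6,7,8,9,10,11,12,13,14,15,16,17,18,19,20,21,22,23,24,25,26,27,28,29,30,31}
step 1: r2 <- 8                      {0,1,2,3,4,5,6,7,8,9,10,11,12,13,14,15,16,17,18,19,20,21,22,23,24,25,26,27,28,29,30,31}
step 2: r0 <- min(r2, 0)             {0,1,2,3,4,5,6,7,8,9,10,11,12,13,14,15,16,17,18,19,20,21,22,23,24,25,26,27,28,29,30,31}
step 3: r2 <- min(-4, -5)            {0,1,2,3,4,5,6,7,8,9,10,11,12,13,14,15,16,17,18,19,20,21,22,23,24,25,26,27,28,29,30,31}
step 4: r2 <- ((r2 // -2) + (tid // 4)) {0,1,2,3,4,5,6,7,8,9,10,11,12,13,14,15,16,17,18,19,20,21,22,23,24,25,26,27,28,29,30,31}

Answer: 5 steps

r2: 2,2,2,2,3,3,3,3,4,4,4,4,5,5,5,5,6,6,6,6,7,7,7,7,8,8,8,8,9,9,9,9
r3: -2,-2,-2,-2,-2,-2,-2,-2,-2,-2,-2,-2,-2,-2,-2,-2,-2,-2,-2,-2,-2,-2,-2,-2,-2,-2,-2,-2,-2,-2,-2,-2
r0: 0,0,0,0,0,0,0,0,0,0,0,0,0,0,0,0,0,0,0,0,0,0,0,0,0,0,0,0,0,0,0,0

steps = 5; useful = 160; efficiency = 160/160 = 1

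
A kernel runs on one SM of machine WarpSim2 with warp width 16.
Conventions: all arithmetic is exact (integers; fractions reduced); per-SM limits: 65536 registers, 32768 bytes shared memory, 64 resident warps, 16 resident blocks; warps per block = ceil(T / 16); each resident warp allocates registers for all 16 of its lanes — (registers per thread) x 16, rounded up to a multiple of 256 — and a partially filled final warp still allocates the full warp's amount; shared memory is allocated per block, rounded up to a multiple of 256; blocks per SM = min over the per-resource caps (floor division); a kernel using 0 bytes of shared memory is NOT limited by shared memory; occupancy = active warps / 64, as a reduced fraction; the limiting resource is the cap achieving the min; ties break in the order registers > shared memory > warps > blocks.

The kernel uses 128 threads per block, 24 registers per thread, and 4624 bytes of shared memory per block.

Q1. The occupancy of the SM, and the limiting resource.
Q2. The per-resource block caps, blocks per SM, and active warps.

Answer: occupancy 3/4, limited by shared memory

registers: 16 blocks
shared memory: 6 blocks
warps: 8 blocks
blocks: 16 blocks

Answer: 6 blocks, 48 active warps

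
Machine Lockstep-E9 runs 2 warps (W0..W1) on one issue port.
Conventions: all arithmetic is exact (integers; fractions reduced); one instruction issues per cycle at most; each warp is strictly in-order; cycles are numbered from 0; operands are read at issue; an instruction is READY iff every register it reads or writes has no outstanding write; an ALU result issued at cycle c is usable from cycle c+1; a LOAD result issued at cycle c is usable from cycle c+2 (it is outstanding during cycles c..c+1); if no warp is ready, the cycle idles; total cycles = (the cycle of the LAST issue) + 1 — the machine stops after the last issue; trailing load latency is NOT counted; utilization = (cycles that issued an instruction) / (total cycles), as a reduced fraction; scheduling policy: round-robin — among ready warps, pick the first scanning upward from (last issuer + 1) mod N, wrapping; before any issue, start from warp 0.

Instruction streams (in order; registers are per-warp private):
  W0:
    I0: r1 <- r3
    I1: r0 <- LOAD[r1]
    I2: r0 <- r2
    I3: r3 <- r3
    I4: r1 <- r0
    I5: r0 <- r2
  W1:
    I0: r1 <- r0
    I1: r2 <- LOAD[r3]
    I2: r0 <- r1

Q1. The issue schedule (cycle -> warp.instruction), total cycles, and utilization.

cycle 0: W0.I0
cycle 1: W1.I0
cycle 2: W0.I1
cycle 3: W1.I1
cycle 4: W0.I2
cycle 5: W1.I2
cycle 6: W0.I3
cycle 7: W0.I4
cycle 8: W0.I5

Answer: 9 cycles, utilization 1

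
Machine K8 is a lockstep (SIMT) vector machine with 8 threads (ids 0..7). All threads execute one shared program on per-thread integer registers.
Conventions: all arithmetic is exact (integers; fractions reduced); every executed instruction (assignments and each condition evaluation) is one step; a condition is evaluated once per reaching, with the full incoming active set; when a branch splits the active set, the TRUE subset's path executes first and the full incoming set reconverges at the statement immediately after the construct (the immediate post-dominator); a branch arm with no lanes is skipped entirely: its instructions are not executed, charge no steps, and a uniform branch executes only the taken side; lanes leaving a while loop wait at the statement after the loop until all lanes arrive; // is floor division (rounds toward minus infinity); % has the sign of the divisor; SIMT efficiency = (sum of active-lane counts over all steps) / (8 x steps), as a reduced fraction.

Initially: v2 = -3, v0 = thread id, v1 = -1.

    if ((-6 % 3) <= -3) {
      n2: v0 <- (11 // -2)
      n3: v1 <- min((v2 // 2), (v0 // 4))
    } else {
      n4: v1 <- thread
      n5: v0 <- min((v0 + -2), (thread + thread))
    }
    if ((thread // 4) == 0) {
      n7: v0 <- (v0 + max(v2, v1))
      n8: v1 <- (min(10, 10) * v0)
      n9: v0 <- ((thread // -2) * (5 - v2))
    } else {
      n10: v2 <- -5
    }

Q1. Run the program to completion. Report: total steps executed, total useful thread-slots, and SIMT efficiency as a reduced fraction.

Answer: 8 steps, 48 useful, 3/4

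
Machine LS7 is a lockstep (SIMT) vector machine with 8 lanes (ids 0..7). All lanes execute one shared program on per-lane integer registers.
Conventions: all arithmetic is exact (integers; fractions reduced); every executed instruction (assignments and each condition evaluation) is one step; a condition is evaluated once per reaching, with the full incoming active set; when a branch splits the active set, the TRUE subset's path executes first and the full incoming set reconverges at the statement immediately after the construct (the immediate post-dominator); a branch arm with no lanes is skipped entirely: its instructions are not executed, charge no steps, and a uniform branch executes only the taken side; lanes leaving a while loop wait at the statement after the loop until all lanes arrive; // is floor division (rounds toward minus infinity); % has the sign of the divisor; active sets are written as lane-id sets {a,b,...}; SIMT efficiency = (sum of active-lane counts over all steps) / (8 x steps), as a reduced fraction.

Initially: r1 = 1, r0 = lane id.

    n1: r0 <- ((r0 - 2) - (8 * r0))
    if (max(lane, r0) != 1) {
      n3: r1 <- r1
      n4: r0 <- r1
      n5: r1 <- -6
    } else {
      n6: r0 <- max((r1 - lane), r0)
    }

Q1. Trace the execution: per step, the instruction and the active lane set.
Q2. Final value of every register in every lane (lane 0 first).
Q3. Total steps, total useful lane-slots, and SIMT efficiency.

step 0: r0 <- ((r0 - 2) - (8 * r0))  {0,1,2,3,4,5,6,7}
step 1: eval (max(lane, r0) != 1)    {0,1,2,3,4,5,6,7}
step 2: r1 <- r1                     {0,2,3,4,5,6,7}
step 3: r0 <- r1                     {0,2,3,4,5,6,7}
step 4: r1 <- -6                     {0,2,3,4,5,6,7}
step 5: r0 <- max((r1 - lane), r0)   {1}

Answer: 6 steps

r1: -6,1,-6,-6,-6,-6,-6,-6
r0: 1,0,1,1,1,1,1,1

steps = 6; useful = 38; efficiency = 38/48 = 19/24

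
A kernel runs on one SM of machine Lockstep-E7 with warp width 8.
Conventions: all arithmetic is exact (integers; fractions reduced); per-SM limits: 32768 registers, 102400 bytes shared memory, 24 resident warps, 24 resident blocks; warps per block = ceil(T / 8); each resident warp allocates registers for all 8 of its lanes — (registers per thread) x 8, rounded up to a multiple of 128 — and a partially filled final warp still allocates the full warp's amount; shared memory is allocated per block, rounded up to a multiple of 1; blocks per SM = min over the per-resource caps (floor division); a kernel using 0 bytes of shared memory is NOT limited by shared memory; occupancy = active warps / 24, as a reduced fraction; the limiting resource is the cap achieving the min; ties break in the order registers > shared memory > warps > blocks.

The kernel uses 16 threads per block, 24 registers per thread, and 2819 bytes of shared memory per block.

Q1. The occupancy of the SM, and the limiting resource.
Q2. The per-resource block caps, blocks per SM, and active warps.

Answer: occupancy 1, limited by warps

registers: 64 blocks
shared memory: 36 blocks
warps: 12 blocks
blocks: 24 blocks

Answer: 12 blocks, 24 active warps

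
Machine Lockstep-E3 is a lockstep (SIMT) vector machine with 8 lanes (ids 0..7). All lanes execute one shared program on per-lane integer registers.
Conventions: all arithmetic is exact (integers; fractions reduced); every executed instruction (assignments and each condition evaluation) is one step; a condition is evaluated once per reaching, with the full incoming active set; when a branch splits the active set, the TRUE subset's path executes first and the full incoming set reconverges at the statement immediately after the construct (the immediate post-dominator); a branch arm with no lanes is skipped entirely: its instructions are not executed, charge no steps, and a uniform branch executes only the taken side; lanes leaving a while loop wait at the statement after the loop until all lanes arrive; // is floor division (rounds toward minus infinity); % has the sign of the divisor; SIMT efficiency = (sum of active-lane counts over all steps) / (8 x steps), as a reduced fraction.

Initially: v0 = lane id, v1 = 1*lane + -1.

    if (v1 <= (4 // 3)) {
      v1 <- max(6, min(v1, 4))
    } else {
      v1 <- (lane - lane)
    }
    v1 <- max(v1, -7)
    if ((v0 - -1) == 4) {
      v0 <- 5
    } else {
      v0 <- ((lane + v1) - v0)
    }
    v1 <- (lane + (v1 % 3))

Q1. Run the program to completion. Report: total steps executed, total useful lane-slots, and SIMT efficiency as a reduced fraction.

Answer: 8 steps, 48 useful, 3/4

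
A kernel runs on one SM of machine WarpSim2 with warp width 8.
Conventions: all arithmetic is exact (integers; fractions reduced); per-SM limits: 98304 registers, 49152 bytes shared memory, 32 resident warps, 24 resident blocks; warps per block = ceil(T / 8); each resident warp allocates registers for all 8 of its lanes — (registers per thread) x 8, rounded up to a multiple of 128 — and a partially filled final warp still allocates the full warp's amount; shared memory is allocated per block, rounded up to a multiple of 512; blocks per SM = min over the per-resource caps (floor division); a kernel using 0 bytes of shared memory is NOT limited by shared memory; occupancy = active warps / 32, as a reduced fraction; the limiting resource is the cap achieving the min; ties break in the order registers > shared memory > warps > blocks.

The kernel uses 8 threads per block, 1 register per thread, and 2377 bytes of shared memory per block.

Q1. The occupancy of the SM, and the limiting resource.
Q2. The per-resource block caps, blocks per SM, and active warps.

Answer: occupancy 19/32, limited by shared memory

registers: 768 blocks
shared memory: 19 blocks
warps: 32 blocks
blocks: 24 blocks

Answer: 19 blocks, 19 active warps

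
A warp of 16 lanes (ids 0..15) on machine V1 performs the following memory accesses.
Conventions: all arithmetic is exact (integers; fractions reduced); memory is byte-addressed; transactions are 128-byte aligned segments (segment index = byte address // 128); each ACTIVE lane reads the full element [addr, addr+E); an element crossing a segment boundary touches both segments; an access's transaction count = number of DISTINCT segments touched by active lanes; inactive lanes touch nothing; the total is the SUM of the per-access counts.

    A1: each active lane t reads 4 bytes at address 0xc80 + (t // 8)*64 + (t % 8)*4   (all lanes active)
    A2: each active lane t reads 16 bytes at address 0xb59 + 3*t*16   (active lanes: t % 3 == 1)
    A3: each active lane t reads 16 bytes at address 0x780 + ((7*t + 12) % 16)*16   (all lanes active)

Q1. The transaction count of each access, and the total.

A1: 1 transaction
A2: 5 transactions
A3: 2 transactions

Answer: 1,5,2; total 8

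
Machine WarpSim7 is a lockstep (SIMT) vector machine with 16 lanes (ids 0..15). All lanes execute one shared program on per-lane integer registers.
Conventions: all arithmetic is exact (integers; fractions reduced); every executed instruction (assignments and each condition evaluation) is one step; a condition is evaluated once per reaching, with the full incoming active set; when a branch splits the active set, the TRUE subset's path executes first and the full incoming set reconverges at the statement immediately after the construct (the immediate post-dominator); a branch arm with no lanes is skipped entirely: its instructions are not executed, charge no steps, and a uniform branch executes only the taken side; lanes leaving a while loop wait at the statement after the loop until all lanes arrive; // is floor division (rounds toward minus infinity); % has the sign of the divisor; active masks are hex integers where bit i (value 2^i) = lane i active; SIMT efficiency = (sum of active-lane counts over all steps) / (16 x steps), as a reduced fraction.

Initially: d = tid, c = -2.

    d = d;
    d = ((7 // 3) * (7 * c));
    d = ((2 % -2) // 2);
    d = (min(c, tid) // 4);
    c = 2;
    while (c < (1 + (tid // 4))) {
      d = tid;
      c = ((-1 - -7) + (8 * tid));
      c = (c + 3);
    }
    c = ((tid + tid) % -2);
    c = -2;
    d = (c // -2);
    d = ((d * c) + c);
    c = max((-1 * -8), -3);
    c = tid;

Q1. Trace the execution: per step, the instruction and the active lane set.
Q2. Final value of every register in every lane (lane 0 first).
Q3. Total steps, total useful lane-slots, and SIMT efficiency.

step 0: d <- d                       0xffff
step 1: d <- ((7 // 3) * (7 * c))    0xffff
step 2: d <- ((2 % -2) // 2)         0xffff
step 3: d <- (min(c, tid) // 4)      0xffff
step 4: c <- 2                       0xffff
step 5: eval (c < (1 + (tid // 4)))  0xffff
step 6: d <- tid                     0xff00
step 7: c <- ((-1 - -7) + (8 * tid)) 0xff00
step 8: c <- (c + 3)                 0xff00
step 9: eval (c < (1 + (tid // 4)))  0xff00
step 10: c <- ((tid + tid) % -2)      0xffff
step 11: c <- -2                      0xffff
step 12: d <- (c // -2)               0xffff
step 13: d <- ((d * c) + c)           0xffff
step 14: c <- max((-1 * -8), -3)      0xffff
step 15: c <- tid                     0xffff

Answer: 16 steps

d: -4,-4,-4,-4,-4,-4,-4,-4,-4,-4,-4,-4,-4,-4,-4,-4
c: 0,1,2,3,4,5,6,7,8,9,10,11,12,13,14,15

steps = 16; useful = 224; efficiency = 224/256 = 7/8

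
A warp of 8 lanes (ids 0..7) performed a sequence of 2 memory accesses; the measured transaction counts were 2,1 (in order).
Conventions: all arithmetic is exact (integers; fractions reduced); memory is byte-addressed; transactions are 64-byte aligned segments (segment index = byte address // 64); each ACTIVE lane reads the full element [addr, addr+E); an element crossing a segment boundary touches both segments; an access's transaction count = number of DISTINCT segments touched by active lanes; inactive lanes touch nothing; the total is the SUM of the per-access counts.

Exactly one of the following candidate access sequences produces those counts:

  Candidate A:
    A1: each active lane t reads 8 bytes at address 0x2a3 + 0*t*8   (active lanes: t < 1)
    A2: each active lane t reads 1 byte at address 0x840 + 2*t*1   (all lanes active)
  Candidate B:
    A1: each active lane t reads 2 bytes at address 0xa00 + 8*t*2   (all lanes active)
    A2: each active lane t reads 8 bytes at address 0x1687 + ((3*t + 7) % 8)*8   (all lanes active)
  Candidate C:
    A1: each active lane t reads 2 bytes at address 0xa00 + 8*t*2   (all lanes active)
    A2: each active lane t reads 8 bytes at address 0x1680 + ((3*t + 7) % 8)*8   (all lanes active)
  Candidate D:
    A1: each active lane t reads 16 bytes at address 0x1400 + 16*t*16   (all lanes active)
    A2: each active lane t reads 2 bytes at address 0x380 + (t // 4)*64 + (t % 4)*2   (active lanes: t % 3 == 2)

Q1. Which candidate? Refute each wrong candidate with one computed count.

A: A1 gives 1 transaction, not 2
B: A2 gives 2 transactions, not 1
D: A1 gives 8 transactions, not 2
C: all counts match (2,1)

Answer: C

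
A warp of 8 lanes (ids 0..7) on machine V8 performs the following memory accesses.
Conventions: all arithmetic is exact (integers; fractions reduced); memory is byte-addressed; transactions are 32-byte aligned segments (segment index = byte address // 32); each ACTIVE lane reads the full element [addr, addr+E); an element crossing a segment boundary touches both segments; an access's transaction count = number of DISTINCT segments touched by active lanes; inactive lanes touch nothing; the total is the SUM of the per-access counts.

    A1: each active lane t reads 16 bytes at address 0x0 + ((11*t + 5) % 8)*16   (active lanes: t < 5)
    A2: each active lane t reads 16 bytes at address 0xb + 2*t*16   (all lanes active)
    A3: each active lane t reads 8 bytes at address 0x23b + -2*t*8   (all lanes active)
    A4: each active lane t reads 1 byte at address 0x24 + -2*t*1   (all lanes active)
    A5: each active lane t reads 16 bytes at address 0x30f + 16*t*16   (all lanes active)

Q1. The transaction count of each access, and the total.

A1: 4 transactions
A2: 8 transactions
A3: 5 transactions
A4: 2 transactions
A5: 8 transactions

Answer: 4,8,5,2,8; total 27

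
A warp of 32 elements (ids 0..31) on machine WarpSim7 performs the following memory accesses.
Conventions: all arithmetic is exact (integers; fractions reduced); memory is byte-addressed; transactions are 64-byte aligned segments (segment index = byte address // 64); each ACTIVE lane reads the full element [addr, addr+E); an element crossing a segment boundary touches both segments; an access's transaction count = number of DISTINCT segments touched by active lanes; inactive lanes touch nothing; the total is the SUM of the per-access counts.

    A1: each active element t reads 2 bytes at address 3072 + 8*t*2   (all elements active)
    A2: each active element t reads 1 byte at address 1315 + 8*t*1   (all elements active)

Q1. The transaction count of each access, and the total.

A1: 8 transactions
A2: 5 transactions

Answer: 8,5; total 13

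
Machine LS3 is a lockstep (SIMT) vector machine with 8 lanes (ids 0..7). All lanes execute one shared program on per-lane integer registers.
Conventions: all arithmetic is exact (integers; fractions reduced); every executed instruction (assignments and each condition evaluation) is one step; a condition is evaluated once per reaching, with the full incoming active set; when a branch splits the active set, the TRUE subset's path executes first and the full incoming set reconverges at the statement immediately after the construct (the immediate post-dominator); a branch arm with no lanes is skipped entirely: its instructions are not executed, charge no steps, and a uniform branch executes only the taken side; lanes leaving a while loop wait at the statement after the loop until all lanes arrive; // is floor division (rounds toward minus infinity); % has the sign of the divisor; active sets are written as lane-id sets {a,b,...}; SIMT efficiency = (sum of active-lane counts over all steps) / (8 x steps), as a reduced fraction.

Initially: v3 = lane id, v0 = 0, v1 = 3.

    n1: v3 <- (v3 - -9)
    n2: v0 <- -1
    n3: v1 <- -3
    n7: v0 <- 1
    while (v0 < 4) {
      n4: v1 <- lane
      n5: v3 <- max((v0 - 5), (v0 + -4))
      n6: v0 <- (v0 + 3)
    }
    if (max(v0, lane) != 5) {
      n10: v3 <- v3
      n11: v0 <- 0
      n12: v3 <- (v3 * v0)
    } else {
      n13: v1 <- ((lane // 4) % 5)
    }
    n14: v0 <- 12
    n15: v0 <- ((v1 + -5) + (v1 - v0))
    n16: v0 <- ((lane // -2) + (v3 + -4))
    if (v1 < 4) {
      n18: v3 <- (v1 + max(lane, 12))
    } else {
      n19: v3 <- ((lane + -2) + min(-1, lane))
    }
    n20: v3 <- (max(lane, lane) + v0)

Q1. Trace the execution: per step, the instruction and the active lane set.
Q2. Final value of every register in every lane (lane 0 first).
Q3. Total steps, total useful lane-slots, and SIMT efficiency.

step 0: v3 <- (v3 - -9)              {0,1,2,3,4,5,6,7}
step 1: v0 <- -1                     {0,1,2,3,4,5,6,7}
step 2: v1 <- -3                     {0,1,2,3,4,5,6,7}
step 3: v0 <- 1                      {0,1,2,3,4,5,6,7}
step 4: eval (v0 < 4)                {0,1,2,3,4,5,6,7}
step 5: v1 <- lane                   {0,1,2,3,4,5,6,7}
step 6: v3 <- max((v0 - 5), (v0 + -4)) {0,1,2,3,4,5,6,7}
step 7: v0 <- (v0 + 3)               {0,1,2,3,4,5,6,7}
step 8: eval (v0 < 4)                {0,1,2,3,4,5,6,7}
step 9: eval (max(v0, lane) != 5)    {0,1,2,3,4,5,6,7}
step 10: v3 <- v3                     {0,1,2,3,4,6,7}
step 11: v0 <- 0                      {0,1,2,3,4,6,7}
step 12: v3 <- (v3 * v0)              {0,1,2,3,4,6,7}
step 13: v1 <- ((lane // 4) % 5)      {5}
step 14: v0 <- 12                     {0,1,2,3,4,5,6,7}
step 15: v0 <- ((v1 + -5) + (v1 - v0)) {0,1,2,3,4,5,6,7}
step 16: v0 <- ((lane // -2) + (v3 + -4)) {0,1,2,3,4,5,6,7}
step 17: eval (v1 < 4)                {0,1,2,3,4,5,6,7}
step 18: v3 <- (v1 + max(lane, 12))   {0,1,2,3,5}
step 19: v3 <- ((lane + -2) + min(-1, lane)) {4,6,7}
step 20: v3 <- (max(lane, lane) + v0) {0,1,2,3,4,5,6,7}

Answer: 21 steps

v3: -4,-4,-3,-3,-2,-5,-1,-1
v0: -4,-5,-5,-6,-6,-10,-7,-8
v1: 0,1,2,3,4,1,6,7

steps = 21; useful = 150; efficiency = 150/168 = 25/28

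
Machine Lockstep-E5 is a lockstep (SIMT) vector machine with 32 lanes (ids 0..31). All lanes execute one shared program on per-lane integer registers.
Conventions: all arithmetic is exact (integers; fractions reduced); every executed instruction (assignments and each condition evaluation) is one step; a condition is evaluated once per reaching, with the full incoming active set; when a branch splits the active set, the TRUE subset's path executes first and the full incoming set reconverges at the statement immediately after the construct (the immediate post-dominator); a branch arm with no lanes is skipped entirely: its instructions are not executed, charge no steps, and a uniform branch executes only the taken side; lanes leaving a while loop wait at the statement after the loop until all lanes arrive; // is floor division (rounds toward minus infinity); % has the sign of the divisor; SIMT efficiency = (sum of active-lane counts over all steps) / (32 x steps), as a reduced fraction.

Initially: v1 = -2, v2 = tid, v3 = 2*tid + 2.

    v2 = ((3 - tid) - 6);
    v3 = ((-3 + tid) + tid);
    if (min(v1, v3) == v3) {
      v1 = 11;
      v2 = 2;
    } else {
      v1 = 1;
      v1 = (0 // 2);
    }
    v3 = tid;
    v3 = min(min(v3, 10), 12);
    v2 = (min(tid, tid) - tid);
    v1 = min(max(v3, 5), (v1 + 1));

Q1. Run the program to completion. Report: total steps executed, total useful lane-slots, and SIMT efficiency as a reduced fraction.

Answer: 11 steps, 288 useful, 9/11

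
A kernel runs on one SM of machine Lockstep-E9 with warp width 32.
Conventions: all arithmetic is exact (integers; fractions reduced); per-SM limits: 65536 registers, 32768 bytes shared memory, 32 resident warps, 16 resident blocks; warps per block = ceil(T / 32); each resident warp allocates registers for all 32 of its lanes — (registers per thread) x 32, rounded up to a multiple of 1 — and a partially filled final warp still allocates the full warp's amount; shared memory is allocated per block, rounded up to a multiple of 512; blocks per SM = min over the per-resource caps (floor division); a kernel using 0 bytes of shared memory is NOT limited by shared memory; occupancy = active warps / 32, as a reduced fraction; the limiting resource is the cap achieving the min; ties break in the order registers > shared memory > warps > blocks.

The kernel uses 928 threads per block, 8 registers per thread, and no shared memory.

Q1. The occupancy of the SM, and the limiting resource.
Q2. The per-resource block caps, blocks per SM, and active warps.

Answer: occupancy 29/32, limited by warps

registers: 8 blocks
shared memory: no limit (kernel uses none)
warps: 1 block
blocks: 16 blocks

Answer: 1 block, 29 active warps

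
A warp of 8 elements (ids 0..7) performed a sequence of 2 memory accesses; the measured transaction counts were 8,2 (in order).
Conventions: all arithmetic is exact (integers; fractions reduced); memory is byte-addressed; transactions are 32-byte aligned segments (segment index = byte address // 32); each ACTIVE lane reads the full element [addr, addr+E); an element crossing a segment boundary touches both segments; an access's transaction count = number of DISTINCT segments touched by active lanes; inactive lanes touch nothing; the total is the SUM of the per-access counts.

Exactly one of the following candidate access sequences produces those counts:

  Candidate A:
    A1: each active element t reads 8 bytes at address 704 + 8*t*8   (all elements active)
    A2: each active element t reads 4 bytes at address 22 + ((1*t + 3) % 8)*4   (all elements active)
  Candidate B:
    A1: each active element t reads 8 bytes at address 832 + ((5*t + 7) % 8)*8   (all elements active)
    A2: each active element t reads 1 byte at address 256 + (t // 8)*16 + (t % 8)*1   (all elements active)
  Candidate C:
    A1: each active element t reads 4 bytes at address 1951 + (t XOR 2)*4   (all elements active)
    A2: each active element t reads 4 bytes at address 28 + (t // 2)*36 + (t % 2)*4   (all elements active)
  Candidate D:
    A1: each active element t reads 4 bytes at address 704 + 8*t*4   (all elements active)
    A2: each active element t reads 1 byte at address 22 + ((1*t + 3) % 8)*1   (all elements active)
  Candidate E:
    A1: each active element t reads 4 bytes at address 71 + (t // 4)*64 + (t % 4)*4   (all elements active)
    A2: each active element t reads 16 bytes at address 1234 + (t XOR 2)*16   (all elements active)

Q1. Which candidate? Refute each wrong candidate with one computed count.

B: A1 gives 2 transactions, not 8
C: A1 gives 2 transactions, not 8
D: A2 gives 1 transaction, not 2
E: A1 gives 2 transactions, not 8
A: all counts match (8,2)

Answer: A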